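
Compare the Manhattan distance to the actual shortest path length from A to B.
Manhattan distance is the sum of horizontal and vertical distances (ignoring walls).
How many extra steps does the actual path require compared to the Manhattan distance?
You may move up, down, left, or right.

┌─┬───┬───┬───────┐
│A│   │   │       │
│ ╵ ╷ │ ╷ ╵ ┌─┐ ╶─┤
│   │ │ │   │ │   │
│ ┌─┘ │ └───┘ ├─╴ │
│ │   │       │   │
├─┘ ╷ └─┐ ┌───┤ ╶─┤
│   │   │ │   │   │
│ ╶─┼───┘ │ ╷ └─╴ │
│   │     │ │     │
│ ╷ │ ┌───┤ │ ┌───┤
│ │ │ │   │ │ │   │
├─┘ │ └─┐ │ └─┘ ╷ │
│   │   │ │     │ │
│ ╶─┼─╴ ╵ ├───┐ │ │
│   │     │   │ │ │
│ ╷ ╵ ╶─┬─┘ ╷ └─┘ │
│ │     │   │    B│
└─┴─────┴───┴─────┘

Manhattan distance: |8 - 0| + |8 - 0| = 16
Actual path length: 58
Extra steps: 58 - 16 = 42

Solution:

┌─┬───┬───┬───────┐
│A│↱ ↓│↱ ↓│↱ → ↓  │
│ ╵ ╷ │ ╷ ╵ ┌─┐ ╶─┤
│↳ ↑│↓│↑│↳ ↑│ │↳ ↓│
│ ┌─┘ │ └───┘ ├─╴ │
│ │↓ ↲│↑ ↰    │↓ ↲│
├─┘ ╷ └─┐ ┌───┤ ╶─┤
│↓ ↲│   │↑│↓ ↰│↳ ↓│
│ ╶─┼───┘ │ ╷ └─╴ │
│↳ ↓│↱ → ↑│↓│↑ ← ↲│
│ ╷ │ ┌───┤ │ ┌───┤
│ │↓│↑│   │↓│ │↱ ↓│
├─┘ │ └─┐ │ └─┘ ╷ │
│↓ ↲│↑ ↰│ │↳ → ↑│↓│
│ ╶─┼─╴ ╵ ├───┐ │ │
│↳ ↓│↱ ↑  │   │ │↓│
│ ╷ ╵ ╶─┬─┘ ╷ └─┘ │
│ │↳ ↑  │   │    B│
└─┴─────┴───┴─────┘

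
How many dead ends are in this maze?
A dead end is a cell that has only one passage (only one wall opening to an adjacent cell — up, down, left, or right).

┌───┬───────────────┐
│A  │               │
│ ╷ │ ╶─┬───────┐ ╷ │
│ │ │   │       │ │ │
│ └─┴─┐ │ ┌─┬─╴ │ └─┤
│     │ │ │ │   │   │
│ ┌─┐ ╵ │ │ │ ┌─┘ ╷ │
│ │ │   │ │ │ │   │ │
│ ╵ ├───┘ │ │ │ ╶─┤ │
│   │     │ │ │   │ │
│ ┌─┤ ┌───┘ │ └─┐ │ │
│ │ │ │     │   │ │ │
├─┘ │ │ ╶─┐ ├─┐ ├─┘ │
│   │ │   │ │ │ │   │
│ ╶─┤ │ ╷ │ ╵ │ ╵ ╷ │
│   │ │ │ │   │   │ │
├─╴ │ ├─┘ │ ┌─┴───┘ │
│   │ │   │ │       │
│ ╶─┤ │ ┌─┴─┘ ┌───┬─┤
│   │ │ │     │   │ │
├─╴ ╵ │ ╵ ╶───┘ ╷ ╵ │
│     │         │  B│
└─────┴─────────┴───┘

Checking each cell for number of passages:

Dead ends found at positions:
  (1, 1)
  (1, 9)
  (2, 5)
  (3, 1)
  (5, 0)
  (5, 1)
  (5, 8)
  (6, 6)
  (7, 3)
  (8, 5)
  (9, 9)
  (10, 0)
Total dead ends: 12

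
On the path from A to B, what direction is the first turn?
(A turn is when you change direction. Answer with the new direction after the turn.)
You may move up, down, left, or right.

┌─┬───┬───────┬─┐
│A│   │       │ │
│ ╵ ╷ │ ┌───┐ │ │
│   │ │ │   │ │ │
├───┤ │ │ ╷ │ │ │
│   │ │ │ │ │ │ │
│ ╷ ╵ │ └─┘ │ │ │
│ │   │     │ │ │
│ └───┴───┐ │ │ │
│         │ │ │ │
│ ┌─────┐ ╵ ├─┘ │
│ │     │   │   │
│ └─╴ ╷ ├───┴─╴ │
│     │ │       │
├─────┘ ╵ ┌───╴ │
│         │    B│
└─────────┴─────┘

Directions: down, right, up, right, down, down, down, left, up, left, down, down, down, down, right, right, up, right, down, down, right, up, right, right, right, down
First turn direction: right

Solution:

┌─┬───┬───────┬─┐
│A│↱ ↓│       │ │
│ ╵ ╷ │ ┌───┐ │ │
│↳ ↑│↓│ │   │ │ │
├───┤ │ │ ╷ │ │ │
│↓ ↰│↓│ │ │ │ │ │
│ ╷ ╵ │ └─┘ │ │ │
│↓│↑ ↲│     │ │ │
│ └───┴───┐ │ │ │
│↓        │ │ │ │
│ ┌─────┐ ╵ ├─┘ │
│↓│  ↱ ↓│   │   │
│ └─╴ ╷ ├───┴─╴ │
│↳ → ↑│↓│↱ → → ↓│
├─────┘ ╵ ┌───╴ │
│      ↳ ↑│    B│
└─────────┴─────┘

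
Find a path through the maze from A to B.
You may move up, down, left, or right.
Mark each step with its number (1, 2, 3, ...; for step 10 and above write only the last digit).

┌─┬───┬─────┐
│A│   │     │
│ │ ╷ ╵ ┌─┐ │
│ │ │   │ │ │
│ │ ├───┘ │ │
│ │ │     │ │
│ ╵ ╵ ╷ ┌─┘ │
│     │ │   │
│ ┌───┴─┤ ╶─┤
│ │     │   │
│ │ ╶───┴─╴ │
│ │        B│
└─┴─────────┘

Finding the shortest path through the maze:
Path length: 20 steps
Directions: down → down → down → right → up → up → up → right → down → right → up → right → right → down → down → down → left → down → right → down

Solution:

┌─┬───┬─────┐
│A│7 8│1 2 3│
│ │ ╷ ╵ ┌─┐ │
│1│6│9 0│ │4│
│ │ ├───┘ │ │
│2│5│     │5│
│ ╵ ╵ ╷ ┌─┘ │
│3 4  │ │7 6│
│ ┌───┴─┤ ╶─┤
│ │     │8 9│
│ │ ╶───┴─╴ │
│ │        B│
└─┴─────────┘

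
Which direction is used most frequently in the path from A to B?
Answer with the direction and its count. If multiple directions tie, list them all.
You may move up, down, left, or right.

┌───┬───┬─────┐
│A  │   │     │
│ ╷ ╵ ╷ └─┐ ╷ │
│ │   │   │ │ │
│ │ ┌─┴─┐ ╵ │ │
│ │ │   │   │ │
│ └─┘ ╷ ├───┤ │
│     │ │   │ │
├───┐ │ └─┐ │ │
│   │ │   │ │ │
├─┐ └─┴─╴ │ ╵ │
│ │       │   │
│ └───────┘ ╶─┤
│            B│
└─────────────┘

Directions: right, down, right, up, right, down, right, down, right, up, up, right, down, down, down, down, down, left, down, right
Counts: {'right': 7, 'down': 9, 'up': 3, 'left': 1}
Most common: down (9 times)

Solution:

┌───┬───┬─────┐
│A ↓│↱ ↓│  ↱ ↓│
│ ╷ ╵ ╷ └─┐ ╷ │
│ │↳ ↑│↳ ↓│↑│↓│
│ │ ┌─┴─┐ ╵ │ │
│ │ │   │↳ ↑│↓│
│ └─┘ ╷ ├───┤ │
│     │ │   │↓│
├───┐ │ └─┐ │ │
│   │ │   │ │↓│
├─┐ └─┴─╴ │ ╵ │
│ │       │↓ ↲│
│ └───────┘ ╶─┤
│          ↳ B│
└─────────────┘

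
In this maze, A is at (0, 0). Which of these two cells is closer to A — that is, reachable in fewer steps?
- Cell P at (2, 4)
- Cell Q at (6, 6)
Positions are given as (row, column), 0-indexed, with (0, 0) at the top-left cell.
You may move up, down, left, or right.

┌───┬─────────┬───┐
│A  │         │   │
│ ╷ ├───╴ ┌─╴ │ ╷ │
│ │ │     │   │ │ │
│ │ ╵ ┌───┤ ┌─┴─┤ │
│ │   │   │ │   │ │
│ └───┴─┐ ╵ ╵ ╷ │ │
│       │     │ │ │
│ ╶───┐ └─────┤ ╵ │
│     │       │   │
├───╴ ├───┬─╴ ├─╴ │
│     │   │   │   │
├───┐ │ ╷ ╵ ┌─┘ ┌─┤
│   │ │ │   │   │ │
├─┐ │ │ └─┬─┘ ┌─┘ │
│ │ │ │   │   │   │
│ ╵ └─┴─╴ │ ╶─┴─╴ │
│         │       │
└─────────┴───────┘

Shortest path A → P at (2, 4): 16 steps
Shortest path A → Q at (6, 6): 24 steps

P is closer (16 steps vs 24 steps).

Path to P:

┌───┬─────────┬───┐
│A ↓│    ↱ → ↓│   │
│ ╷ ├───╴ ┌─╴ │ ╷ │
│ │↓│↱ → ↑│↓ ↲│ │ │
│ │ ╵ ┌───┤ ┌─┴─┤ │
│ │↳ ↑│  P│↓│   │ │
│ └───┴─┐ ╵ ╵ ╷ │ │
│       │↑ ↲  │ │ │
│ ╶───┐ └─────┤ ╵ │
│     │       │   │
├───╴ ├───┬─╴ ├─╴ │
│     │   │   │   │
├───┐ │ ╷ ╵ ┌─┘ ┌─┤
│   │ │ │   │   │ │
├─┐ │ │ └─┬─┘ ┌─┘ │
│ │ │ │   │   │   │
│ ╵ └─┴─╴ │ ╶─┴─╴ │
│         │       │
└─────────┴───────┘

Path to Q:

┌───┬─────────┬───┐
│A ↓│    ↱ → ↓│   │
│ ╷ ├───╴ ┌─╴ │ ╷ │
│ │↓│↱ → ↑│↓ ↲│ │ │
│ │ ╵ ┌───┤ ┌─┴─┤ │
│ │↳ ↑│   │↓│↱ ↓│ │
│ └───┴─┐ ╵ ╵ ╷ │ │
│       │  ↳ ↑│↓│ │
│ ╶───┐ └─────┤ ╵ │
│     │       │↳ ↓│
├───╴ ├───┬─╴ ├─╴ │
│     │   │   │↓ ↲│
├───┐ │ ╷ ╵ ┌─┘ ┌─┤
│   │ │ │   │Q ↲│ │
├─┐ │ │ └─┬─┘ ┌─┘ │
│ │ │ │   │   │   │
│ ╵ └─┴─╴ │ ╶─┴─╴ │
│         │       │
└─────────┴───────┘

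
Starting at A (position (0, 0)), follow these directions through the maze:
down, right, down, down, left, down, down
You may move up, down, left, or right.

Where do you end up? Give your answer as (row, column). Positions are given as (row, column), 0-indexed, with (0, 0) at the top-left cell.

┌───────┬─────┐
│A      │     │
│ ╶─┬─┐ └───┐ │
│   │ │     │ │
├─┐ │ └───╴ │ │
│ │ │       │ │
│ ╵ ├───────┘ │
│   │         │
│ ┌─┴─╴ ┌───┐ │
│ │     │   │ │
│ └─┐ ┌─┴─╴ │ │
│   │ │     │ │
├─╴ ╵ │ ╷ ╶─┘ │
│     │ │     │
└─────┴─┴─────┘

Following directions step by step:
Start: (0, 0)
  down: (0, 0) → (1, 0)
  right: (1, 0) → (1, 1)
  down: (1, 1) → (2, 1)
  down: (2, 1) → (3, 1)
  left: (3, 1) → (3, 0)
  down: (3, 0) → (4, 0)
  down: (4, 0) → (5, 0)
Final position: (5, 0)

Path taken:

┌───────┬─────┐
│A      │     │
│ ╶─┬─┐ └───┐ │
│↳ ↓│ │     │ │
├─┐ │ └───╴ │ │
│ │↓│       │ │
│ ╵ ├───────┘ │
│↓ ↲│         │
│ ┌─┴─╴ ┌───┐ │
│↓│     │   │ │
│ └─┐ ┌─┴─╴ │ │
│B  │ │     │ │
├─╴ ╵ │ ╷ ╶─┘ │
│     │ │     │
└─────┴─┴─────┘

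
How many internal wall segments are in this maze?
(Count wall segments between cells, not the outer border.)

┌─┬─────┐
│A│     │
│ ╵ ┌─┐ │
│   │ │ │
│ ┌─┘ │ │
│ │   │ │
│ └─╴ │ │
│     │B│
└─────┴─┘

Counting internal wall segments:
Total internal walls: 9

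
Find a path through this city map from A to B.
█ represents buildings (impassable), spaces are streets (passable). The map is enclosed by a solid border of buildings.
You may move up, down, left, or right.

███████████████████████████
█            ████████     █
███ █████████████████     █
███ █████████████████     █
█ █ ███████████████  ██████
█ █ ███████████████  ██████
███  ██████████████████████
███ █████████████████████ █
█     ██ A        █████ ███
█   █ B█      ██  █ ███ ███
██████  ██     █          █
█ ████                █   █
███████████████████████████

Finding the shortest path from A to B:
Movement: cardinal only
Path length: 10 steps
Directions: down → right → down → down → left → left → left → up → left → up

Solution:

███████████████████████████
█            ████████     █
███ █████████████████     █
███ █████████████████     █
█ █ ███████████████  ██████
█ █ ███████████████  ██████
███  ██████████████████████
███ █████████████████████ █
█     ██ A        █████ ███
█   █ B█ ↳↓   ██  █ ███ ███
██████↑↰██↓    █          █
█ ████ ↑←←↲           █   █
███████████████████████████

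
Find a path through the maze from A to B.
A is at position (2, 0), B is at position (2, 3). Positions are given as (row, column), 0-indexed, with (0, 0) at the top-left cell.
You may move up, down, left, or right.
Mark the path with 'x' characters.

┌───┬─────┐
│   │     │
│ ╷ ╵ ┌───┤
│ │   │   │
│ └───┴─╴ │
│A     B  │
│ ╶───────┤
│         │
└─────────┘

Finding the shortest path from (2, 0) to (2, 3):
Path length: 3 steps
Directions: right → right → right

Solution:

┌───┬─────┐
│   │     │
│ ╷ ╵ ┌───┤
│ │   │   │
│ └───┴─╴ │
│A x x B  │
│ ╶───────┤
│         │
└─────────┘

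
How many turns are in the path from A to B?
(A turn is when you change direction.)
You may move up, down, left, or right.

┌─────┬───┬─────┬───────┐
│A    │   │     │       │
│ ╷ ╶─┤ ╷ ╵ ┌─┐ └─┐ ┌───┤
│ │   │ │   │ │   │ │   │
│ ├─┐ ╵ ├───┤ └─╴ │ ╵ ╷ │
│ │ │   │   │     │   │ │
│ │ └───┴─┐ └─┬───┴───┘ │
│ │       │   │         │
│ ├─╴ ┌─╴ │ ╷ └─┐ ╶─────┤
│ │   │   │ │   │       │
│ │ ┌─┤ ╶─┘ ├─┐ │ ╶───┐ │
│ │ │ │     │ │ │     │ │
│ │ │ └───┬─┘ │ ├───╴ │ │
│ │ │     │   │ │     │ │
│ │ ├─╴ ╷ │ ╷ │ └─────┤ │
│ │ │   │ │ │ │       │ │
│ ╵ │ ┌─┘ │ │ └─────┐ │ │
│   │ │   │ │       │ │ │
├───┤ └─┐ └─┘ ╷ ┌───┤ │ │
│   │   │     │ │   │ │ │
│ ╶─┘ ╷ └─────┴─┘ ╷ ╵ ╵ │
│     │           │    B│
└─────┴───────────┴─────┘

Directions: down, down, down, down, down, down, down, down, right, up, up, up, up, right, up, right, right, down, left, down, right, right, up, up, right, down, right, down, down, down, right, right, right, down, down, down, right
Number of turns: 17

Solution:

┌─────┬───┬─────┬───────┐
│A    │   │     │       │
│ ╷ ╶─┤ ╷ ╵ ┌─┐ └─┐ ┌───┤
│↓│   │ │   │ │   │ │   │
│ ├─┐ ╵ ├───┤ └─╴ │ ╵ ╷ │
│↓│ │   │   │     │   │ │
│ │ └───┴─┐ └─┬───┴───┘ │
│↓│  ↱ → ↓│↱ ↓│         │
│ ├─╴ ┌─╴ │ ╷ └─┐ ╶─────┤
│↓│↱ ↑│↓ ↲│↑│↳ ↓│       │
│ │ ┌─┤ ╶─┘ ├─┐ │ ╶───┐ │
│↓│↑│ │↳ → ↑│ │↓│     │ │
│ │ │ └───┬─┘ │ ├───╴ │ │
│↓│↑│     │   │↓│     │ │
│ │ ├─╴ ╷ │ ╷ │ └─────┤ │
│↓│↑│   │ │ │ │↳ → → ↓│ │
│ ╵ │ ┌─┘ │ │ └─────┐ │ │
│↳ ↑│ │   │ │       │↓│ │
├───┤ └─┐ └─┘ ╷ ┌───┤ │ │
│   │   │     │ │   │↓│ │
│ ╶─┘ ╷ └─────┴─┘ ╷ ╵ ╵ │
│     │           │  ↳ B│
└─────┴───────────┴─────┘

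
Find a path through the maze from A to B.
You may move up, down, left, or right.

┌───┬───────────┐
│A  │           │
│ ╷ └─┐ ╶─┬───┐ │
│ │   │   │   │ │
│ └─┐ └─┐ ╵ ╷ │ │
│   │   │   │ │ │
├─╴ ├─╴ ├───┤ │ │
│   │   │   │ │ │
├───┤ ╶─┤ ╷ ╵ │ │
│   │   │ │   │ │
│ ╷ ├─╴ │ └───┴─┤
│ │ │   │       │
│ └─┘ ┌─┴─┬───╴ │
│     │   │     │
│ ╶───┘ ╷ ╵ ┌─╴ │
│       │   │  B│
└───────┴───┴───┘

Finding the shortest path through the maze:
Path length: 26 steps
Directions: right → down → right → down → right → down → left → down → right → down → left → down → left → left → down → right → right → right → up → right → down → right → up → right → right → down

Solution:

┌───┬───────────┐
│A ↓│           │
│ ╷ └─┐ ╶─┬───┐ │
│ │↳ ↓│   │   │ │
│ └─┐ └─┐ ╵ ╷ │ │
│   │↳ ↓│   │ │ │
├─╴ ├─╴ ├───┤ │ │
│   │↓ ↲│   │ │ │
├───┤ ╶─┤ ╷ ╵ │ │
│   │↳ ↓│ │   │ │
│ ╷ ├─╴ │ └───┴─┤
│ │ │↓ ↲│       │
│ └─┘ ┌─┴─┬───╴ │
│↓ ← ↲│↱ ↓│↱ → ↓│
│ ╶───┘ ╷ ╵ ┌─╴ │
│↳ → → ↑│↳ ↑│  B│
└───────┴───┴───┘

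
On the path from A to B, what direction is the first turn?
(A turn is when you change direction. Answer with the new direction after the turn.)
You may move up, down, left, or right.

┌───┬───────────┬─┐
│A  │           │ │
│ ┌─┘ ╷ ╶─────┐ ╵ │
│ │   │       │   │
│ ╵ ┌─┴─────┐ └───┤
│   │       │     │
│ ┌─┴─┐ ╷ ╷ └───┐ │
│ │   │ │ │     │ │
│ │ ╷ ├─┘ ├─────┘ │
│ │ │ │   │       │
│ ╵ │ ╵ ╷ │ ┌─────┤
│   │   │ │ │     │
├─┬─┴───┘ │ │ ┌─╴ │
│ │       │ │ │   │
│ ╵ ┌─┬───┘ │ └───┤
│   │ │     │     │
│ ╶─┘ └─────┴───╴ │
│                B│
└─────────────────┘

Directions: down, down, down, down, down, right, up, up, right, down, down, right, up, right, down, down, left, left, left, down, left, down, right, right, right, right, right, right, right, right
First turn direction: right

Solution:

┌───┬───────────┬─┐
│A  │           │ │
│ ┌─┘ ╷ ╶─────┐ ╵ │
│↓│   │       │   │
│ ╵ ┌─┴─────┐ └───┤
│↓  │       │     │
│ ┌─┴─┐ ╷ ╷ └───┐ │
│↓│↱ ↓│ │ │     │ │
│ │ ╷ ├─┘ ├─────┘ │
│↓│↑│↓│↱ ↓│       │
│ ╵ │ ╵ ╷ │ ┌─────┤
│↳ ↑│↳ ↑│↓│ │     │
├─┬─┴───┘ │ │ ┌─╴ │
│ │↓ ← ← ↲│ │ │   │
│ ╵ ┌─┬───┘ │ └───┤
│↓ ↲│ │     │     │
│ ╶─┘ └─────┴───╴ │
│↳ → → → → → → → B│
└─────────────────┘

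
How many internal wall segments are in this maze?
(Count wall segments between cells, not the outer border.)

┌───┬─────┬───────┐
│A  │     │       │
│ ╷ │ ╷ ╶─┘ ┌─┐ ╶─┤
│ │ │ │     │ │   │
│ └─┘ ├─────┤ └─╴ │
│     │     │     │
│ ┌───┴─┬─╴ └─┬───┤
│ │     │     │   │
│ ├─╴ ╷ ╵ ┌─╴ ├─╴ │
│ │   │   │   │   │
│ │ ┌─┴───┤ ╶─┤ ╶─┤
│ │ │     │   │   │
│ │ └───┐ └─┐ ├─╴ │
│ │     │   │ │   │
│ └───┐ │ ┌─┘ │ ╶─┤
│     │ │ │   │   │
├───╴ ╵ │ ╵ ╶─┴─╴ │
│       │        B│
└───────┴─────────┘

Counting internal wall segments:
Total internal walls: 64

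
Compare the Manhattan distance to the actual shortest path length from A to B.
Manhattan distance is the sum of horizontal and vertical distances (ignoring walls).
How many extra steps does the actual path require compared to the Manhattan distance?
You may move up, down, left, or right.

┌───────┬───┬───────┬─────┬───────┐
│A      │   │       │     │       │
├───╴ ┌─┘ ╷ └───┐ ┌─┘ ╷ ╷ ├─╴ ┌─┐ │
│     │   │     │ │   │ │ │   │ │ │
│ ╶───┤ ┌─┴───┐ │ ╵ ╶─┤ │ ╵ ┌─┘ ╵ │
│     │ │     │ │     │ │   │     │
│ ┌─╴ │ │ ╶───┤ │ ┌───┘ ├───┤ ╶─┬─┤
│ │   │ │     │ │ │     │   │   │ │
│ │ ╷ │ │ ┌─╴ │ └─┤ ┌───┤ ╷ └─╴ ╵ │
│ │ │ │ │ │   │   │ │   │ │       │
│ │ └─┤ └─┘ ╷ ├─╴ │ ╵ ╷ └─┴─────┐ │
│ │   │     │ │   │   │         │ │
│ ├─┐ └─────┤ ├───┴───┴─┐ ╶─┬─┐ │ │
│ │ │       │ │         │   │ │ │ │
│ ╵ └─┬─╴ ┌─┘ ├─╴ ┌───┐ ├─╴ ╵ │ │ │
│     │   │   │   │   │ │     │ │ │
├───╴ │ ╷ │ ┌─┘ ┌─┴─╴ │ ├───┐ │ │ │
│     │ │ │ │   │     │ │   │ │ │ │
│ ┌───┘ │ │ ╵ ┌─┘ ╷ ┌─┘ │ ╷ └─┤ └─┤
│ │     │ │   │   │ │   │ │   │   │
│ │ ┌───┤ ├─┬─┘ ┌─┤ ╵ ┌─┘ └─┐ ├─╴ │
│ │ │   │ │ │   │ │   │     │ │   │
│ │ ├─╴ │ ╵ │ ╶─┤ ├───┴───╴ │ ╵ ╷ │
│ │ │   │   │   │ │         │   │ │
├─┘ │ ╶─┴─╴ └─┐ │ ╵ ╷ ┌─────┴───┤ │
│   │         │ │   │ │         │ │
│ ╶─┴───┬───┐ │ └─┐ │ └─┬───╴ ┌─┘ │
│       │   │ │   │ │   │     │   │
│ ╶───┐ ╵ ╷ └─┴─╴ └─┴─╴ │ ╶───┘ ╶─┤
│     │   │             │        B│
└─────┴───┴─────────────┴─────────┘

Manhattan distance: |14 - 0| + |16 - 0| = 30
Actual path length: 66
Extra steps: 66 - 30 = 36

Solution:

┌───────┬───┬───────┬─────┬───────┐
│A → ↓  │   │       │     │       │
├───╴ ┌─┘ ╷ └───┐ ┌─┘ ╷ ╷ ├─╴ ┌─┐ │
│↓ ← ↲│   │     │ │   │ │ │   │ │ │
│ ╶───┤ ┌─┴───┐ │ ╵ ╶─┤ │ ╵ ┌─┘ ╵ │
│↳ → ↓│ │     │ │     │ │   │     │
│ ┌─╴ │ │ ╶───┤ │ ┌───┘ ├───┤ ╶─┬─┤
│ │↓ ↲│ │     │ │ │     │   │   │ │
│ │ ╷ │ │ ┌─╴ │ └─┤ ┌───┤ ╷ └─╴ ╵ │
│ │↓│ │ │ │   │   │ │   │ │       │
│ │ └─┤ └─┘ ╷ ├─╴ │ ╵ ╷ └─┴─────┐ │
│ │↳ ↓│     │ │   │   │         │ │
│ ├─┐ └─────┤ ├───┴───┴─┐ ╶─┬─┐ │ │
│ │ │↳ → ↓  │ │         │   │ │ │ │
│ ╵ └─┬─╴ ┌─┘ ├─╴ ┌───┐ ├─╴ ╵ │ │ │
│     │↓ ↲│   │   │   │ │     │ │ │
├───╴ │ ╷ │ ┌─┘ ┌─┴─╴ │ ├───┐ │ │ │
│     │↓│ │ │   │     │ │↱ ↓│ │ │ │
│ ┌───┘ │ │ ╵ ┌─┘ ╷ ┌─┘ │ ╷ └─┤ └─┤
│ │↓ ← ↲│ │   │   │ │   │↑│↳ ↓│   │
│ │ ┌───┤ ├─┬─┘ ┌─┤ ╵ ┌─┘ └─┐ ├─╴ │
│ │↓│   │ │ │   │ │   │  ↑ ↰│↓│↱ ↓│
│ │ ├─╴ │ ╵ │ ╶─┤ ├───┴───╴ │ ╵ ╷ │
│ │↓│   │   │   │ │  ↱ → → ↑│↳ ↑│↓│
├─┘ │ ╶─┴─╴ └─┐ │ ╵ ╷ ┌─────┴───┤ │
│↓ ↲│         │ │   │↑│         │↓│
│ ╶─┴───┬───┐ │ └─┐ │ └─┬───╴ ┌─┘ │
│↳ → → ↓│↱ ↓│ │   │ │↑ ↰│     │↓ ↲│
│ ╶───┐ ╵ ╷ └─┴─╴ └─┴─╴ │ ╶───┘ ╶─┤
│     │↳ ↑│↳ → → → → → ↑│      ↳ B│
└─────┴───┴─────────────┴─────────┘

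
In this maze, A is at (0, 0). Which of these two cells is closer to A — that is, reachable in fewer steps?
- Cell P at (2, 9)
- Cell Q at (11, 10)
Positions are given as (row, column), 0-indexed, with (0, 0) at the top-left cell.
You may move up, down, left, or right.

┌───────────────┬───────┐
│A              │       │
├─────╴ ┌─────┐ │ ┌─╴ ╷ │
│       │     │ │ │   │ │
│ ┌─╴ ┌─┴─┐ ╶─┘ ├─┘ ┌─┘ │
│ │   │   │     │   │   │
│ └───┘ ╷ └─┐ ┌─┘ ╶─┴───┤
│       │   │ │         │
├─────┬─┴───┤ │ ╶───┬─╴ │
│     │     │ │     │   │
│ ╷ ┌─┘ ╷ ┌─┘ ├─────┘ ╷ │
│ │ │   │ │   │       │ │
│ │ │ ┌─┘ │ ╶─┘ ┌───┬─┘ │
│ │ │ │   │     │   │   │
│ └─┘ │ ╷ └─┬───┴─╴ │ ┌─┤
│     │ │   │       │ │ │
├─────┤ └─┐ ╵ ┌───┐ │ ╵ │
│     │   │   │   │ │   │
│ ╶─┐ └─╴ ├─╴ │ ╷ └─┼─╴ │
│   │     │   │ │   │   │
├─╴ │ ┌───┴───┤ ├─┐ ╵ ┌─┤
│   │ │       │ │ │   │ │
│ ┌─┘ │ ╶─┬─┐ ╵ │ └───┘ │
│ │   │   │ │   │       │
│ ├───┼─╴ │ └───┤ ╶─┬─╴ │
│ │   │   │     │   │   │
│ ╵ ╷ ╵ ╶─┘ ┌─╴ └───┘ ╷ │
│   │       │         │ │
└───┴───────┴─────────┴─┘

Shortest path A → P at (2, 9): 29 steps
Shortest path A → Q at (11, 10): 63 steps

P is closer (29 steps vs 63 steps).

Path to P:

┌───────────────┬───────┐
│A → → → → → → ↓│       │
├─────╴ ┌─────┐ │ ┌─╴ ╷ │
│       │     │↓│ │   │ │
│ ┌─╴ ┌─┴─┐ ╶─┘ ├─┘ ┌─┘ │
│ │   │   │  ↓ ↲│↱ P│   │
│ └───┘ ╷ └─┐ ┌─┘ ╶─┴───┤
│       │   │↓│  ↑ ← ← ↰│
├─────┬─┴───┤ │ ╶───┬─╴ │
│     │     │↓│     │↱ ↑│
│ ╷ ┌─┘ ╷ ┌─┘ ├─────┘ ╷ │
│ │ │   │ │↓ ↲│↱ → → ↑│ │
│ │ │ ┌─┘ │ ╶─┘ ┌───┬─┘ │
│ │ │ │   │↳ → ↑│   │   │
│ └─┘ │ ╷ └─┬───┴─╴ │ ┌─┤
│     │ │   │       │ │ │
├─────┤ └─┐ ╵ ┌───┐ │ ╵ │
│     │   │   │   │ │   │
│ ╶─┐ └─╴ ├─╴ │ ╷ └─┼─╴ │
│   │     │   │ │   │   │
├─╴ │ ┌───┴───┤ ├─┐ ╵ ┌─┤
│   │ │       │ │ │   │ │
│ ┌─┘ │ ╶─┬─┐ ╵ │ └───┘ │
│ │   │   │ │   │       │
│ ├───┼─╴ │ └───┤ ╶─┬─╴ │
│ │   │   │     │   │   │
│ ╵ ╷ ╵ ╶─┘ ┌─╴ └───┘ ╷ │
│   │       │         │ │
└───┴───────┴─────────┴─┘

Path to Q:

┌───────────────┬───────┐
│A → → → → → → ↓│       │
├─────╴ ┌─────┐ │ ┌─╴ ╷ │
│       │     │↓│ │   │ │
│ ┌─╴ ┌─┴─┐ ╶─┘ ├─┘ ┌─┘ │
│ │   │   │  ↓ ↲│   │   │
│ └───┘ ╷ └─┐ ┌─┘ ╶─┴───┤
│       │   │↓│         │
├─────┬─┴───┤ │ ╶───┬─╴ │
│     │     │↓│     │↱ ↓│
│ ╷ ┌─┘ ╷ ┌─┘ ├─────┘ ╷ │
│ │ │   │ │↓ ↲│↱ → → ↑│↓│
│ │ │ ┌─┘ │ ╶─┘ ┌───┬─┘ │
│ │ │ │   │↳ → ↑│   │↓ ↲│
│ └─┘ │ ╷ └─┬───┴─╴ │ ┌─┤
│     │ │   │       │↓│ │
├─────┤ └─┐ ╵ ┌───┐ │ ╵ │
│     │   │   │↓ ↰│ │↳ ↓│
│ ╶─┐ └─╴ ├─╴ │ ╷ └─┼─╴ │
│   │     │   │↓│↑ ↰│↓ ↲│
├─╴ │ ┌───┴───┤ ├─┐ ╵ ┌─┤
│   │ │↓ ← ← ↰│↓│ │↑ ↲│ │
│ ┌─┘ │ ╶─┬─┐ ╵ │ └───┘ │
│ │   │↳ ↓│ │↑ ↲│    Q ↰│
│ ├───┼─╴ │ └───┤ ╶─┬─╴ │
│ │   │↓ ↲│↱ → ↓│   │↱ ↑│
│ ╵ ╷ ╵ ╶─┘ ┌─╴ └───┘ ╷ │
│   │  ↳ → ↑│  ↳ → → ↑│ │
└───┴───────┴─────────┴─┘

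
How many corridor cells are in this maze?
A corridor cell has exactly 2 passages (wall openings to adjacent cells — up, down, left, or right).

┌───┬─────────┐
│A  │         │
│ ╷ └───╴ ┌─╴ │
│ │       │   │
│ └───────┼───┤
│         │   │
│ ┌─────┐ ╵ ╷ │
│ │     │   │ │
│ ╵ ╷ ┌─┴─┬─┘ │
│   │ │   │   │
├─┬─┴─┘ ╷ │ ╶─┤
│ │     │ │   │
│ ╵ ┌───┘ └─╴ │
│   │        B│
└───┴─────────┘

Counting cells with exactly 2 passages:
Total corridor cells: 39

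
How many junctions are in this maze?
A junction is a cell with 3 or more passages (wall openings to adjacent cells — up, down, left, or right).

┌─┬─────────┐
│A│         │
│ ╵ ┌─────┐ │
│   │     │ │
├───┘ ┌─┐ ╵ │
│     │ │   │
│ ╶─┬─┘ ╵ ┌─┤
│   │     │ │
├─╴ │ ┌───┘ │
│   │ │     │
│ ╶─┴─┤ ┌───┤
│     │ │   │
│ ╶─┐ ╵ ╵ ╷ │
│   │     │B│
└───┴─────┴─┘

Checking each cell for number of passages:

Junctions found (3+ passages):
  (2, 4): 3 passages
  (3, 3): 3 passages
  (5, 0): 3 passages
  (6, 3): 3 passages
Total junctions: 4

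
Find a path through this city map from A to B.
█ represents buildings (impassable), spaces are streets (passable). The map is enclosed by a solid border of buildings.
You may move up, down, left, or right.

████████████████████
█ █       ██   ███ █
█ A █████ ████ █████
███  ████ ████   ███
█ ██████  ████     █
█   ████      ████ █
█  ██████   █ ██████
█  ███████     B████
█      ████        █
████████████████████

Finding the shortest path from A to B:
Movement: cardinal only
Path length: 20 steps
Directions: right → up → right → right → right → right → right → right → down → down → down → down → down → right → down → right → right → right → right → right

Solution:

████████████████████
█ █↱→→→→→↓██   ███ █
█ A↑█████↓████ █████
███  ████↓████   ███
█ ██████ ↓████     █
█   ████ ↓    ████ █
█  ██████↳↓ █ ██████
█  ███████↳→→→→B████
█      ████        █
████████████████████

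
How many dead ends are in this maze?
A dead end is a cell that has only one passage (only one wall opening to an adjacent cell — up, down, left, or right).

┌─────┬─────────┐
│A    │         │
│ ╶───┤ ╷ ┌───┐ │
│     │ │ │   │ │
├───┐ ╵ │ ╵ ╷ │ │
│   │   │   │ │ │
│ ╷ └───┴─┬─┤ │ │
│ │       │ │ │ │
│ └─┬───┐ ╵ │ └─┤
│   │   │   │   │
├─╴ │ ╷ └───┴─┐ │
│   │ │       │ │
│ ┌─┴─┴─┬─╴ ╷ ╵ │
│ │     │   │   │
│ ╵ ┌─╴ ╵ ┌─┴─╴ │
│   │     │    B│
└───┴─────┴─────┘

Checking each cell for number of passages:

Dead ends found at positions:
  (0, 2)
  (3, 5)
  (3, 7)
  (5, 2)
  (7, 2)
  (7, 5)
Total dead ends: 6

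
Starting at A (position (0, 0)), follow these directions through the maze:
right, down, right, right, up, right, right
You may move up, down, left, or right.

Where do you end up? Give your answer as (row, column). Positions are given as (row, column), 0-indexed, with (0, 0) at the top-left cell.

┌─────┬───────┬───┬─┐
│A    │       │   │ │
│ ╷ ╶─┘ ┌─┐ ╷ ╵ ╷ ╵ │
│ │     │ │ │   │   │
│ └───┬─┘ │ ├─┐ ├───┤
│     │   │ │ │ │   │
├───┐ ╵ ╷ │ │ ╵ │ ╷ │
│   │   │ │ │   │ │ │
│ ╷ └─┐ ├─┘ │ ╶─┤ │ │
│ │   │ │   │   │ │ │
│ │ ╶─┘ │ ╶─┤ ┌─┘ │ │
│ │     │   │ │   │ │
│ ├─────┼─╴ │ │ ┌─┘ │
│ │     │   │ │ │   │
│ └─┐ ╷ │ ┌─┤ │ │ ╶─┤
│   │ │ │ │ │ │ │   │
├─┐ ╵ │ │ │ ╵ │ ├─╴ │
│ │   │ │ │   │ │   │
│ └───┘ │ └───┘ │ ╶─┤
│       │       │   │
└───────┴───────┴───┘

Following directions step by step:
Start: (0, 0)
  right: (0, 0) → (0, 1)
  down: (0, 1) → (1, 1)
  right: (1, 1) → (1, 2)
  right: (1, 2) → (1, 3)
  up: (1, 3) → (0, 3)
  right: (0, 3) → (0, 4)
  right: (0, 4) → (0, 5)
Final position: (0, 5)

Path taken:

┌─────┬───────┬───┬─┐
│A ↓  │↱ → B  │   │ │
│ ╷ ╶─┘ ┌─┐ ╷ ╵ ╷ ╵ │
│ │↳ → ↑│ │ │   │   │
│ └───┬─┘ │ ├─┐ ├───┤
│     │   │ │ │ │   │
├───┐ ╵ ╷ │ │ ╵ │ ╷ │
│   │   │ │ │   │ │ │
│ ╷ └─┐ ├─┘ │ ╶─┤ │ │
│ │   │ │   │   │ │ │
│ │ ╶─┘ │ ╶─┤ ┌─┘ │ │
│ │     │   │ │   │ │
│ ├─────┼─╴ │ │ ┌─┘ │
│ │     │   │ │ │   │
│ └─┐ ╷ │ ┌─┤ │ │ ╶─┤
│   │ │ │ │ │ │ │   │
├─┐ ╵ │ │ │ ╵ │ ├─╴ │
│ │   │ │ │   │ │   │
│ └───┘ │ └───┘ │ ╶─┤
│       │       │   │
└───────┴───────┴───┘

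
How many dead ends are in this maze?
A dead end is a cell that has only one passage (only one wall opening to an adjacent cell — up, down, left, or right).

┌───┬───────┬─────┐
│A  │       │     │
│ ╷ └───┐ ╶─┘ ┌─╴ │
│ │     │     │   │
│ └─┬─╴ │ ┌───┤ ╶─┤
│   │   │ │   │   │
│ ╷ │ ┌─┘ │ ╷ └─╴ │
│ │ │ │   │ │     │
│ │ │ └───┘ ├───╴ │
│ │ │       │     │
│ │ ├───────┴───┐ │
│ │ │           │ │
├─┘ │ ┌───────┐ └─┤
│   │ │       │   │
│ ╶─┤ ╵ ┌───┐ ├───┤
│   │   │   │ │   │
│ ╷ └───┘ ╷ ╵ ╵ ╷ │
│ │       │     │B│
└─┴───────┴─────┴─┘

Checking each cell for number of passages:

Dead ends found at positions:
  (0, 2)
  (0, 5)
  (3, 3)
  (4, 6)
  (5, 0)
  (5, 8)
  (6, 8)
  (8, 0)
  (8, 8)
Total dead ends: 9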